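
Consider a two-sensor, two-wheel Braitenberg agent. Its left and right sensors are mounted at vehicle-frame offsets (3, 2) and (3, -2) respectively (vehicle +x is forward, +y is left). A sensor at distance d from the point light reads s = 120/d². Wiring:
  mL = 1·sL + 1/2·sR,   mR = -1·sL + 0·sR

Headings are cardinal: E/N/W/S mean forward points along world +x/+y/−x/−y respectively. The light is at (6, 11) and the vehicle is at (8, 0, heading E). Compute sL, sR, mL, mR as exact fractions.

left sensor world pos  = (11, 2); dL² = 106
right sensor world pos = (11, -2); dR² = 194
sL = 120/106 = 60/53
sR = 120/194 = 60/97
mL = 1·sL + 1/2·sR = 7410/5141
mR = -1·sL + 0·sR = -60/53

60/53 60/97 7410/5141 -60/53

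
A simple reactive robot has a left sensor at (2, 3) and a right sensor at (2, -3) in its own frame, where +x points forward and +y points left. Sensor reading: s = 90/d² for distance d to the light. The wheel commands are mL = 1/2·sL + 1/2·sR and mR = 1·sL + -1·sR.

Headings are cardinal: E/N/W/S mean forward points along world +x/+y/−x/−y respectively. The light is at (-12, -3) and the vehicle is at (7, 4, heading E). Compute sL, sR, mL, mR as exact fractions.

90/541 90/457 44910/247237 -7560/247237

left sensor world pos  = (9, 7); dL² = 541
right sensor world pos = (9, 1); dR² = 457
sL = 90/541 = 90/541
sR = 90/457 = 90/457
mL = 1/2·sL + 1/2·sR = 44910/247237
mR = 1·sL + -1·sR = -7560/247237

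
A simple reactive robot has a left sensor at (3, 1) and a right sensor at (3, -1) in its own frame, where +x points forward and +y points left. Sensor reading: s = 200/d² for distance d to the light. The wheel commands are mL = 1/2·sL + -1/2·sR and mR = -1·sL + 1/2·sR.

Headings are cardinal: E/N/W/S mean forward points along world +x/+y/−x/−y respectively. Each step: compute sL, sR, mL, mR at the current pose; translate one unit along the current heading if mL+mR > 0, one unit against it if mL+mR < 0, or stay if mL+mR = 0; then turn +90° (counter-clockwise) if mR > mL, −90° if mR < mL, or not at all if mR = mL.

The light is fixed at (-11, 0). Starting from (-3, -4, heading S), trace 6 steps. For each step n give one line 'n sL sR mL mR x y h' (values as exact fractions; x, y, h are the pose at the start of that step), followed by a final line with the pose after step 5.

n=0: pose=(-3,-4,S); sL=20/13, sR=100/49; mL=-160/637, mR=-330/637; mL+mR=-10/13 → advance -1; mR−mL=-170/637 → turn -1·90°
n=1: pose=(-3,-3,W); sL=200/41, sR=200/29; mL=-1200/1189, mR=-1700/1189; mL+mR=-100/41 → advance -1; mR−mL=-500/1189 → turn -1·90°
n=2: pose=(-2,-3,N); sL=25/8, sR=2; mL=9/16, mR=-17/8; mL+mR=-25/16 → advance -1; mR−mL=-43/16 → turn -1·90°
n=3: pose=(-2,-4,E); sL=200/153, sR=200/169; mL=1600/25857, mR=-18500/25857; mL+mR=-100/153 → advance -1; mR−mL=-6700/8619 → turn -1·90°
n=4: pose=(-3,-4,S); sL=20/13, sR=100/49; mL=-160/637, mR=-330/637; mL+mR=-10/13 → advance -1; mR−mL=-170/637 → turn -1·90°
n=5: pose=(-3,-3,W); sL=200/41, sR=200/29; mL=-1200/1189, mR=-1700/1189; mL+mR=-100/41 → advance -1; mR−mL=-500/1189 → turn -1·90°

0 20/13 100/49 -160/637 -330/637 -3 -4 S
1 200/41 200/29 -1200/1189 -1700/1189 -3 -3 W
2 25/8 2 9/16 -17/8 -2 -3 N
3 200/153 200/169 1600/25857 -18500/25857 -2 -4 E
4 20/13 100/49 -160/637 -330/637 -3 -4 S
5 200/41 200/29 -1200/1189 -1700/1189 -3 -3 W
final -2 -3 N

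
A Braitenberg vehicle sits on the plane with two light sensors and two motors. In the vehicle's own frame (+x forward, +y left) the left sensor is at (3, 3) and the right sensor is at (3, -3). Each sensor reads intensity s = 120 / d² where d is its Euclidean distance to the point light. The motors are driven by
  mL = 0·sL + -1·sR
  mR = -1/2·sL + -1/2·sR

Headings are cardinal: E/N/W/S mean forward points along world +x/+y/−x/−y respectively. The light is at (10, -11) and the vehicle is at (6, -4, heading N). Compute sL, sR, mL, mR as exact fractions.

120/149 120/101 -120/101 -15000/15049

left sensor world pos  = (3, -1); dL² = 149
right sensor world pos = (9, -1); dR² = 101
sL = 120/149 = 120/149
sR = 120/101 = 120/101
mL = 0·sL + -1·sR = -120/101
mR = -1/2·sL + -1/2·sR = -15000/15049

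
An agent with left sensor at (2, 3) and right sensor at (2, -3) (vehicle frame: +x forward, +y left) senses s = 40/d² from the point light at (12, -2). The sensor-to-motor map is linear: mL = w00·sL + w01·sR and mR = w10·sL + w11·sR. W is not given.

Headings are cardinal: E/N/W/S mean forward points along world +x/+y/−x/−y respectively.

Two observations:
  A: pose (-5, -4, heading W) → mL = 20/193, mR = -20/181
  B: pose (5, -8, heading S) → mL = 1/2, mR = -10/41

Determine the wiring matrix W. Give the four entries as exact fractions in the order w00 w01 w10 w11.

1 0 0 -1

obs A: pose=(-5,-4,W) → sL=20/193, sR=20/181, mL=20/193, mR=-20/181
obs B: pose=(5,-8,S) → sL=1/2, sR=10/41, mL=1/2, mR=-10/41
sensor matrix S = [[20/193, 20/181], [1/2, 10/41]]; det S = -42930/1432253
solve [mL_A; mL_B] = S·[w00; w01] and [mR_A; mR_B] = S·[w10; w11]:
  w00 = 1, w01 = 0, w10 = 0, w11 = -1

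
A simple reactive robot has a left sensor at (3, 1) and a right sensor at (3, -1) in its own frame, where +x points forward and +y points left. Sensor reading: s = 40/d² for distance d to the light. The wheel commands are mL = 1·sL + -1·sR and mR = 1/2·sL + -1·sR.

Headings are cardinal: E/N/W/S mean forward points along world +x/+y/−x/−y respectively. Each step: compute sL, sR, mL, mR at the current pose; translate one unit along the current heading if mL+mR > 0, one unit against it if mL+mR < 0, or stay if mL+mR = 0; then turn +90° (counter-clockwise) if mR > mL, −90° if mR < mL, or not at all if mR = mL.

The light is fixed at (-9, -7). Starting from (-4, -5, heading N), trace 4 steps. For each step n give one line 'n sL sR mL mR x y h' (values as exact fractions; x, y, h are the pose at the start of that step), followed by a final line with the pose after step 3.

n=0: pose=(-4,-5,N); sL=40/41, sR=40/61; mL=800/2501, mR=-420/2501; mL+mR=380/2501 → advance +1; mR−mL=-20/41 → turn -1·90°
n=1: pose=(-4,-4,E); sL=1/2, sR=10/17; mL=-3/34, mR=-23/68; mL+mR=-29/68 → advance -1; mR−mL=-1/4 → turn -1·90°
n=2: pose=(-5,-4,S); sL=8/5, sR=40/9; mL=-128/45, mR=-164/45; mL+mR=-292/45 → advance -1; mR−mL=-4/5 → turn -1·90°
n=3: pose=(-5,-3,W); sL=4, sR=20/13; mL=32/13, mR=6/13; mL+mR=38/13 → advance +1; mR−mL=-2 → turn -1·90°

0 40/41 40/61 800/2501 -420/2501 -4 -5 N
1 1/2 10/17 -3/34 -23/68 -4 -4 E
2 8/5 40/9 -128/45 -164/45 -5 -4 S
3 4 20/13 32/13 6/13 -5 -3 W
final -6 -3 N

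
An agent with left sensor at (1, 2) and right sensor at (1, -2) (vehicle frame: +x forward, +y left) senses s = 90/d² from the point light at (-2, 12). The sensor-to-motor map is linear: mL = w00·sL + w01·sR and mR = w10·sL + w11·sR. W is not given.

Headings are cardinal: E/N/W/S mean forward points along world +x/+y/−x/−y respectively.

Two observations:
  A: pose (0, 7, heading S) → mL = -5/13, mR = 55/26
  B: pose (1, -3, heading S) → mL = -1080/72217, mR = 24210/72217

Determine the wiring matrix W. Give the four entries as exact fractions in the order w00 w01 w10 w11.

obs A: pose=(0,7,S) → sL=45/26, sR=5/2, mL=-5/13, mR=55/26
obs B: pose=(1,-3,S) → sL=90/281, sR=90/257, mL=-1080/72217, mR=24210/72217
sensor matrix S = [[45/26, 5/2], [90/281, 90/257]]; det S = -182700/938821
solve [mL_A; mL_B] = S·[w00; w01] and [mR_A; mR_B] = S·[w10; w11]:
  w00 = 1/2, w01 = -1/2, w10 = 1/2, w11 = 1/2

1/2 -1/2 1/2 1/2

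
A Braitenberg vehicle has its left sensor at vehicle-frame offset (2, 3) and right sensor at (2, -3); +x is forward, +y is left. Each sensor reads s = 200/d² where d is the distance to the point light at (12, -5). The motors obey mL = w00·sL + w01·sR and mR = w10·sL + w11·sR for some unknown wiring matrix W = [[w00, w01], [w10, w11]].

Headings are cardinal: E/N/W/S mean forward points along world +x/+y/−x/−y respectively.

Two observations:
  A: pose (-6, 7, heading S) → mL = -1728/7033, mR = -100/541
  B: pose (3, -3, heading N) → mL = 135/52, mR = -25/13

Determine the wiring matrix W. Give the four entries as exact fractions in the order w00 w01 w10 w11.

-1 1 0 -1/2

obs A: pose=(-6,7,S) → sL=8/13, sR=200/541, mL=-1728/7033, mR=-100/541
obs B: pose=(3,-3,N) → sL=5/4, sR=50/13, mL=135/52, mR=-25/13
sensor matrix S = [[8/13, 200/541], [5/4, 50/13]]; det S = 174150/91429
solve [mL_A; mL_B] = S·[w00; w01] and [mR_A; mR_B] = S·[w10; w11]:
  w00 = -1, w01 = 1, w10 = 0, w11 = -1/2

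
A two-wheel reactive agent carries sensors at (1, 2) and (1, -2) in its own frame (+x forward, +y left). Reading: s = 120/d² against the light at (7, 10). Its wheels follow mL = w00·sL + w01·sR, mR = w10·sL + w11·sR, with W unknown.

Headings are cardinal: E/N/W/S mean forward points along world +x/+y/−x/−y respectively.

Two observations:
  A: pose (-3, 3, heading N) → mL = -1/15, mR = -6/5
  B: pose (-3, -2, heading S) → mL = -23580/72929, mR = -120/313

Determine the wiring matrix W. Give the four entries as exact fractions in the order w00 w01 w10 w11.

obs A: pose=(-3,3,N) → sL=2/3, sR=6/5, mL=-1/15, mR=-6/5
obs B: pose=(-3,-2,S) → sL=120/233, sR=120/313, mL=-23580/72929, mR=-120/313
sensor matrix S = [[2/3, 6/5], [120/233, 120/313]]; det S = -26432/72929
solve [mL_A; mL_B] = S·[w00; w01] and [mR_A; mR_B] = S·[w10; w11]:
  w00 = -1, w01 = 1/2, w10 = 0, w11 = -1

-1 1/2 0 -1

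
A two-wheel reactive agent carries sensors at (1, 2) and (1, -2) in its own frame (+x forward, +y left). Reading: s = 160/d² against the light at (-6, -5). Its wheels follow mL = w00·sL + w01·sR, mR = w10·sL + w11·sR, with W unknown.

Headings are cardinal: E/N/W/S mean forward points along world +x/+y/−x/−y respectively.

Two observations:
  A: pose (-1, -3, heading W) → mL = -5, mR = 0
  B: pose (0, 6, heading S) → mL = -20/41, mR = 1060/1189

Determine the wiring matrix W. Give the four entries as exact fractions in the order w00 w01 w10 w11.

-1/2 0 -1/2 1

obs A: pose=(-1,-3,W) → sL=10, sR=5, mL=-5, mR=0
obs B: pose=(0,6,S) → sL=40/41, sR=40/29, mL=-20/41, mR=1060/1189
sensor matrix S = [[10, 5], [40/41, 40/29]]; det S = 10600/1189
solve [mL_A; mL_B] = S·[w00; w01] and [mR_A; mR_B] = S·[w10; w11]:
  w00 = -1/2, w01 = 0, w10 = -1/2, w11 = 1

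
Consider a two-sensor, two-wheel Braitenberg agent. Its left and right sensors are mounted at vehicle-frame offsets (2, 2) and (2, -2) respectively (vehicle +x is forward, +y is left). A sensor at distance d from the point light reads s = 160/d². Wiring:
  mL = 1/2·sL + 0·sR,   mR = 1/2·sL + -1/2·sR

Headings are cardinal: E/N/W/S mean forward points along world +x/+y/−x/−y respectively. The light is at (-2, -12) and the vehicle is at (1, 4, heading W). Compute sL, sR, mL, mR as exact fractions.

160/197 32/65 80/197 2048/12805

left sensor world pos  = (-1, 2); dL² = 197
right sensor world pos = (-1, 6); dR² = 325
sL = 160/197 = 160/197
sR = 160/325 = 32/65
mL = 1/2·sL + 0·sR = 80/197
mR = 1/2·sL + -1/2·sR = 2048/12805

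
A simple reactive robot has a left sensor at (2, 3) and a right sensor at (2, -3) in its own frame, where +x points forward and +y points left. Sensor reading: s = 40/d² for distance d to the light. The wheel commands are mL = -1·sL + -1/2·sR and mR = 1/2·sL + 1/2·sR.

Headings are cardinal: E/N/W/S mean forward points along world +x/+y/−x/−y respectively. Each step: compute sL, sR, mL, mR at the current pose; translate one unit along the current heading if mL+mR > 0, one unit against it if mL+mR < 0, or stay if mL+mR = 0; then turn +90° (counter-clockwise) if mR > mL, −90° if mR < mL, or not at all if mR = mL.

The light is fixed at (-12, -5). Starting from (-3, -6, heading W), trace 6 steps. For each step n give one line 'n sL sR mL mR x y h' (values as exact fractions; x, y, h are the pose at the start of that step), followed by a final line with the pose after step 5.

0 8/13 40/53 -684/689 472/689 -3 -6 W
1 20/89 20/29 -1470/2581 1180/2581 -2 -6 S
2 40/153 40/153 -20/51 40/153 -2 -5 E
3 1 10/37 -42/37 47/74 -3 -5 N
4 8/13 40/53 -684/689 472/689 -3 -6 W
5 20/89 20/29 -1470/2581 1180/2581 -2 -6 S
final -2 -5 E

n=0: pose=(-3,-6,W); sL=8/13, sR=40/53; mL=-684/689, mR=472/689; mL+mR=-4/13 → advance -1; mR−mL=1156/689 → turn +1·90°
n=1: pose=(-2,-6,S); sL=20/89, sR=20/29; mL=-1470/2581, mR=1180/2581; mL+mR=-10/89 → advance -1; mR−mL=2650/2581 → turn +1·90°
n=2: pose=(-2,-5,E); sL=40/153, sR=40/153; mL=-20/51, mR=40/153; mL+mR=-20/153 → advance -1; mR−mL=100/153 → turn +1·90°
n=3: pose=(-3,-5,N); sL=1, sR=10/37; mL=-42/37, mR=47/74; mL+mR=-1/2 → advance -1; mR−mL=131/74 → turn +1·90°
n=4: pose=(-3,-6,W); sL=8/13, sR=40/53; mL=-684/689, mR=472/689; mL+mR=-4/13 → advance -1; mR−mL=1156/689 → turn +1·90°
n=5: pose=(-2,-6,S); sL=20/89, sR=20/29; mL=-1470/2581, mR=1180/2581; mL+mR=-10/89 → advance -1; mR−mL=2650/2581 → turn +1·90°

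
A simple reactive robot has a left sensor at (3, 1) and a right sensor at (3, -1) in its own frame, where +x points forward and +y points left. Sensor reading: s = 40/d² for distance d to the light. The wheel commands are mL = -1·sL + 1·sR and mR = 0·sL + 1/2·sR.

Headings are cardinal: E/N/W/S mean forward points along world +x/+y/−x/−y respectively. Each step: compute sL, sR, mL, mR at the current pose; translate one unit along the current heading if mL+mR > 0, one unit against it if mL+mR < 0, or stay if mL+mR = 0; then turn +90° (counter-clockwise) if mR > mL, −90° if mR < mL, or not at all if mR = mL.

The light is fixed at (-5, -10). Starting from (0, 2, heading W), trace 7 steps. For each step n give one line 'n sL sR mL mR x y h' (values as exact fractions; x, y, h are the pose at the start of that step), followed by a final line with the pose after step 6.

0 8/25 40/173 -384/4325 20/173 0 2 W
1 20/53 4/9 32/477 2/9 -1 2 S
2 40/193 40/149 1760/28757 20/149 -1 1 E
3 10/53 5/29 -25/1537 5/58 0 1 N
4 8/25 40/173 -384/4325 20/173 0 2 W
5 20/53 4/9 32/477 2/9 -1 2 S
6 40/193 40/149 1760/28757 20/149 -1 1 E
final 0 1 N

n=0: pose=(0,2,W); sL=8/25, sR=40/173; mL=-384/4325, mR=20/173; mL+mR=116/4325 → advance +1; mR−mL=884/4325 → turn +1·90°
n=1: pose=(-1,2,S); sL=20/53, sR=4/9; mL=32/477, mR=2/9; mL+mR=46/159 → advance +1; mR−mL=74/477 → turn +1·90°
n=2: pose=(-1,1,E); sL=40/193, sR=40/149; mL=1760/28757, mR=20/149; mL+mR=5620/28757 → advance +1; mR−mL=2100/28757 → turn +1·90°
n=3: pose=(0,1,N); sL=10/53, sR=5/29; mL=-25/1537, mR=5/58; mL+mR=215/3074 → advance +1; mR−mL=315/3074 → turn +1·90°
n=4: pose=(0,2,W); sL=8/25, sR=40/173; mL=-384/4325, mR=20/173; mL+mR=116/4325 → advance +1; mR−mL=884/4325 → turn +1·90°
n=5: pose=(-1,2,S); sL=20/53, sR=4/9; mL=32/477, mR=2/9; mL+mR=46/159 → advance +1; mR−mL=74/477 → turn +1·90°
n=6: pose=(-1,1,E); sL=40/193, sR=40/149; mL=1760/28757, mR=20/149; mL+mR=5620/28757 → advance +1; mR−mL=2100/28757 → turn +1·90°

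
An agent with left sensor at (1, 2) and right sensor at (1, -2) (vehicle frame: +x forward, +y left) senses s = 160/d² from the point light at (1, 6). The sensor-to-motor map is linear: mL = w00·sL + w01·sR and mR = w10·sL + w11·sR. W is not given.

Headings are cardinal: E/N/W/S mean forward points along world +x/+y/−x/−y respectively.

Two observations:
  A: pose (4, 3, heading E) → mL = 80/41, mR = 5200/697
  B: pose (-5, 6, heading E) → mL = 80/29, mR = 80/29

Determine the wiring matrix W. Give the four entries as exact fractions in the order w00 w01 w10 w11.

obs A: pose=(4,3,E) → sL=160/17, sR=160/41, mL=80/41, mR=5200/697
obs B: pose=(-5,6,E) → sL=160/29, sR=160/29, mL=80/29, mR=80/29
sensor matrix S = [[160/17, 160/41], [160/29, 160/29]]; det S = 614400/20213
solve [mL_A; mL_B] = S·[w00; w01] and [mR_A; mR_B] = S·[w10; w11]:
  w00 = 0, w01 = 1/2, w10 = 1, w11 = -1/2

0 1/2 1 -1/2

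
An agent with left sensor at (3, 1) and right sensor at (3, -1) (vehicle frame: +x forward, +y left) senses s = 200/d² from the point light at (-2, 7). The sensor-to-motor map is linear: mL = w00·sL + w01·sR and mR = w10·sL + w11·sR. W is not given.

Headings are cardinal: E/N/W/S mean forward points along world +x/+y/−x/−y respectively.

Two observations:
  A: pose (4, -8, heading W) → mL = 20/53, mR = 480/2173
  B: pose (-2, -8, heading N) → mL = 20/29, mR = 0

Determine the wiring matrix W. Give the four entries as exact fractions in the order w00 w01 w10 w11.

1/2 0 -1 1

obs A: pose=(4,-8,W) → sL=40/53, sR=40/41, mL=20/53, mR=480/2173
obs B: pose=(-2,-8,N) → sL=40/29, sR=40/29, mL=20/29, mR=0
sensor matrix S = [[40/53, 40/41], [40/29, 40/29]]; det S = -19200/63017
solve [mL_A; mL_B] = S·[w00; w01] and [mR_A; mR_B] = S·[w10; w11]:
  w00 = 1/2, w01 = 0, w10 = -1, w11 = 1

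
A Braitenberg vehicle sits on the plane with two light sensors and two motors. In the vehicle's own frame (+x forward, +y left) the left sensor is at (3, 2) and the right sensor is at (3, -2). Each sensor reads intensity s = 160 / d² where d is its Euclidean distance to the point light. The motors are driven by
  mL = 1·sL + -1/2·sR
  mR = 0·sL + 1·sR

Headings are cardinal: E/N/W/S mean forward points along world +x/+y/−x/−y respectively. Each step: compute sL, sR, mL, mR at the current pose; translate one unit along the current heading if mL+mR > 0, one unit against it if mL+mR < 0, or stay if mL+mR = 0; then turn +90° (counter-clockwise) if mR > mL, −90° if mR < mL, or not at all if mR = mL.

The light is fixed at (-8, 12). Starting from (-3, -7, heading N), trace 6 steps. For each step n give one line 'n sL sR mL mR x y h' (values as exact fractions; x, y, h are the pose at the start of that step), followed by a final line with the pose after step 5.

n=0: pose=(-3,-7,N); sL=32/53, sR=32/61; mL=1104/3233, mR=32/61; mL+mR=2800/3233 → advance +1; mR−mL=592/3233 → turn +1·90°
n=1: pose=(-3,-6,W); sL=40/101, sR=8/13; mL=116/1313, mR=8/13; mL+mR=924/1313 → advance +1; mR−mL=692/1313 → turn +1·90°
n=2: pose=(-4,-6,S); sL=160/477, sR=32/89; mL=6608/42453, mR=32/89; mL+mR=21872/42453 → advance +1; mR−mL=8656/42453 → turn +1·90°
n=3: pose=(-4,-7,E); sL=80/169, sR=16/49; mL=2568/8281, mR=16/49; mL+mR=5272/8281 → advance +1; mR−mL=136/8281 → turn +1·90°
n=4: pose=(-3,-7,N); sL=32/53, sR=32/61; mL=1104/3233, mR=32/61; mL+mR=2800/3233 → advance +1; mR−mL=592/3233 → turn +1·90°
n=5: pose=(-3,-6,W); sL=40/101, sR=8/13; mL=116/1313, mR=8/13; mL+mR=924/1313 → advance +1; mR−mL=692/1313 → turn +1·90°

0 32/53 32/61 1104/3233 32/61 -3 -7 N
1 40/101 8/13 116/1313 8/13 -3 -6 W
2 160/477 32/89 6608/42453 32/89 -4 -6 S
3 80/169 16/49 2568/8281 16/49 -4 -7 E
4 32/53 32/61 1104/3233 32/61 -3 -7 N
5 40/101 8/13 116/1313 8/13 -3 -6 W
final -4 -6 S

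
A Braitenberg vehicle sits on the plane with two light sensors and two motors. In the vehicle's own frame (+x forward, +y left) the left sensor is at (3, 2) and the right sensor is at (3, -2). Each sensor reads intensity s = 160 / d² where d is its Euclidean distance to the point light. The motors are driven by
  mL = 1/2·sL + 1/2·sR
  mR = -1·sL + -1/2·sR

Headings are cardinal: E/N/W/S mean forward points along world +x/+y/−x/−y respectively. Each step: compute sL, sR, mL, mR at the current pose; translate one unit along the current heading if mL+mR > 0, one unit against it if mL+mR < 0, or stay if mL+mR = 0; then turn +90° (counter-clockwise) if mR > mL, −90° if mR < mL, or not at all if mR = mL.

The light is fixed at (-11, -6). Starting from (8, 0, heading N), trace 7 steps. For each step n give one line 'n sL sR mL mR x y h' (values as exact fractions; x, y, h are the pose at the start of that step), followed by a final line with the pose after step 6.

n=0: pose=(8,0,N); sL=16/37, sR=80/261; mL=3568/9657, mR=-5656/9657; mL+mR=-8/37 → advance -1; mR−mL=-9224/9657 → turn -1·90°
n=1: pose=(8,-1,E); sL=160/533, sR=160/493; mL=82080/262769, mR=-121520/262769; mL+mR=-80/533 → advance -1; mR−mL=-203600/262769 → turn -1·90°
n=2: pose=(7,-1,S); sL=40/101, sR=8/13; mL=664/1313, mR=-924/1313; mL+mR=-20/101 → advance -1; mR−mL=-1588/1313 → turn -1·90°
n=3: pose=(7,0,W); sL=160/241, sR=160/289; mL=42400/69649, mR=-65520/69649; mL+mR=-80/241 → advance -1; mR−mL=-107920/69649 → turn -1·90°
n=4: pose=(8,0,N); sL=16/37, sR=80/261; mL=3568/9657, mR=-5656/9657; mL+mR=-8/37 → advance -1; mR−mL=-9224/9657 → turn -1·90°
n=5: pose=(8,-1,E); sL=160/533, sR=160/493; mL=82080/262769, mR=-121520/262769; mL+mR=-80/533 → advance -1; mR−mL=-203600/262769 → turn -1·90°
n=6: pose=(7,-1,S); sL=40/101, sR=8/13; mL=664/1313, mR=-924/1313; mL+mR=-20/101 → advance -1; mR−mL=-1588/1313 → turn -1·90°

0 16/37 80/261 3568/9657 -5656/9657 8 0 N
1 160/533 160/493 82080/262769 -121520/262769 8 -1 E
2 40/101 8/13 664/1313 -924/1313 7 -1 S
3 160/241 160/289 42400/69649 -65520/69649 7 0 W
4 16/37 80/261 3568/9657 -5656/9657 8 0 N
5 160/533 160/493 82080/262769 -121520/262769 8 -1 E
6 40/101 8/13 664/1313 -924/1313 7 -1 S
final 7 0 W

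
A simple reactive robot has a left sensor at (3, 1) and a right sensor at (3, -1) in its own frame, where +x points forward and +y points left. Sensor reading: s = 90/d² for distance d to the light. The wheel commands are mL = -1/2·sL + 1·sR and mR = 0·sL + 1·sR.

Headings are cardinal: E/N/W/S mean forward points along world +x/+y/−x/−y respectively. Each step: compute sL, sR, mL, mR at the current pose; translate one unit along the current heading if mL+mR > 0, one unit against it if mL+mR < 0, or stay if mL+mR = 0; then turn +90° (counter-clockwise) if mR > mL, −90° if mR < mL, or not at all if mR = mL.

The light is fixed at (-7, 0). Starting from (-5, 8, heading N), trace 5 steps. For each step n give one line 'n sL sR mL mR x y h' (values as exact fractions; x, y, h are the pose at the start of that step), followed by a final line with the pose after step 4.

0 45/61 9/13 513/1586 9/13 -5 8 N
1 18/13 90/101 261/1313 90/101 -5 9 W
2 9/4 5/2 11/8 5/2 -6 9 S
3 90/97 18/13 1161/1261 18/13 -6 8 E
4 45/61 9/13 513/1586 9/13 -5 8 N
final -5 9 W

n=0: pose=(-5,8,N); sL=45/61, sR=9/13; mL=513/1586, mR=9/13; mL+mR=1611/1586 → advance +1; mR−mL=45/122 → turn +1·90°
n=1: pose=(-5,9,W); sL=18/13, sR=90/101; mL=261/1313, mR=90/101; mL+mR=1431/1313 → advance +1; mR−mL=9/13 → turn +1·90°
n=2: pose=(-6,9,S); sL=9/4, sR=5/2; mL=11/8, mR=5/2; mL+mR=31/8 → advance +1; mR−mL=9/8 → turn +1·90°
n=3: pose=(-6,8,E); sL=90/97, sR=18/13; mL=1161/1261, mR=18/13; mL+mR=2907/1261 → advance +1; mR−mL=45/97 → turn +1·90°
n=4: pose=(-5,8,N); sL=45/61, sR=9/13; mL=513/1586, mR=9/13; mL+mR=1611/1586 → advance +1; mR−mL=45/122 → turn +1·90°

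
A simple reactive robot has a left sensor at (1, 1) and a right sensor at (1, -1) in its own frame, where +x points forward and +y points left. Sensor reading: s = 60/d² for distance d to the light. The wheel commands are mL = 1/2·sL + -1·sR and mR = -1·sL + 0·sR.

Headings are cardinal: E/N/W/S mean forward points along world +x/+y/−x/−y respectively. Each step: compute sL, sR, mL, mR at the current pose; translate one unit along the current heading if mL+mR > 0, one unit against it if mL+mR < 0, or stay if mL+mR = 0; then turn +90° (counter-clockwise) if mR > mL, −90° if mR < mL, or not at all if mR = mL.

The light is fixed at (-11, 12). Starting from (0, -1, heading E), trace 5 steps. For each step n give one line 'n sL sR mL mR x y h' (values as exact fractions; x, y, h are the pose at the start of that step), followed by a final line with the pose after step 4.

0 5/24 3/17 -59/816 -5/24 0 -1 E
1 60/317 60/277 -10710/87809 -60/317 -1 -1 S
2 6/25 30/101 -447/2525 -6/25 -1 0 W
3 60/221 12/53 -1062/11713 -60/221 0 0 N
4 5/24 3/17 -59/816 -5/24 0 -1 E
final -1 -1 S

n=0: pose=(0,-1,E); sL=5/24, sR=3/17; mL=-59/816, mR=-5/24; mL+mR=-229/816 → advance -1; mR−mL=-37/272 → turn -1·90°
n=1: pose=(-1,-1,S); sL=60/317, sR=60/277; mL=-10710/87809, mR=-60/317; mL+mR=-27330/87809 → advance -1; mR−mL=-5910/87809 → turn -1·90°
n=2: pose=(-1,0,W); sL=6/25, sR=30/101; mL=-447/2525, mR=-6/25; mL+mR=-1053/2525 → advance -1; mR−mL=-159/2525 → turn -1·90°
n=3: pose=(0,0,N); sL=60/221, sR=12/53; mL=-1062/11713, mR=-60/221; mL+mR=-4242/11713 → advance -1; mR−mL=-2118/11713 → turn -1·90°
n=4: pose=(0,-1,E); sL=5/24, sR=3/17; mL=-59/816, mR=-5/24; mL+mR=-229/816 → advance -1; mR−mL=-37/272 → turn -1·90°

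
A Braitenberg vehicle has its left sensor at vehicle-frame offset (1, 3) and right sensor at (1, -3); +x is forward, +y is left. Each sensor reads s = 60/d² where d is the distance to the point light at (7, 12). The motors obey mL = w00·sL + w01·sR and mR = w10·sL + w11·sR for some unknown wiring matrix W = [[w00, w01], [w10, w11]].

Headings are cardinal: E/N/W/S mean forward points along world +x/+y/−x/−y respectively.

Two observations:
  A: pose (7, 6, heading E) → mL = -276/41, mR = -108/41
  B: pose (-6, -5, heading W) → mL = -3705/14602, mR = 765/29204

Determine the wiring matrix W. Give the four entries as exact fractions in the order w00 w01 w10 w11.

obs A: pose=(7,6,E) → sL=6, sR=30/41, mL=-276/41, mR=-108/41
obs B: pose=(-6,-5,W) → sL=15/149, sR=15/98, mL=-3705/14602, mR=765/29204
sensor matrix S = [[6, 30/41], [15/149, 15/98]]; det S = 252855/299341
solve [mL_A; mL_B] = S·[w00; w01] and [mR_A; mR_B] = S·[w10; w11]:
  w00 = -1, w01 = -1, w10 = -1/2, w11 = 1/2

-1 -1 -1/2 1/2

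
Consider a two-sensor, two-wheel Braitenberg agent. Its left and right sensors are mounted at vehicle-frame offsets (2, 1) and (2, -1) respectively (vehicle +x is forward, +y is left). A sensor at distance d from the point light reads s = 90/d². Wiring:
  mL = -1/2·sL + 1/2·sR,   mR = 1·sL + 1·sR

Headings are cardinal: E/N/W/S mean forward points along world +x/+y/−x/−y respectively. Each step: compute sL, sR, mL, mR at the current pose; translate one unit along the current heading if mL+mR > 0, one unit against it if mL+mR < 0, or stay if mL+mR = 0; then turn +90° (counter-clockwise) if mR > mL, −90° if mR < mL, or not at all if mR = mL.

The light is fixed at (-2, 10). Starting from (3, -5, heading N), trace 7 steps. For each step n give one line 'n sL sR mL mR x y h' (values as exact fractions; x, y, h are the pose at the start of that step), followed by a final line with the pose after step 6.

0 18/37 18/41 -36/1517 1404/1517 3 -5 N
1 5/13 45/89 70/1157 1030/1157 3 -4 W
2 90/281 18/53 144/14893 9828/14893 2 -4 S
3 45/116 45/146 -675/16936 5895/8468 2 -5 E
4 18/37 18/41 -36/1517 1404/1517 3 -5 N
5 5/13 45/89 70/1157 1030/1157 3 -4 W
6 90/281 18/53 144/14893 9828/14893 2 -4 S
final 2 -5 E

n=0: pose=(3,-5,N); sL=18/37, sR=18/41; mL=-36/1517, mR=1404/1517; mL+mR=1368/1517 → advance +1; mR−mL=1440/1517 → turn +1·90°
n=1: pose=(3,-4,W); sL=5/13, sR=45/89; mL=70/1157, mR=1030/1157; mL+mR=1100/1157 → advance +1; mR−mL=960/1157 → turn +1·90°
n=2: pose=(2,-4,S); sL=90/281, sR=18/53; mL=144/14893, mR=9828/14893; mL+mR=9972/14893 → advance +1; mR−mL=9684/14893 → turn +1·90°
n=3: pose=(2,-5,E); sL=45/116, sR=45/146; mL=-675/16936, mR=5895/8468; mL+mR=11115/16936 → advance +1; mR−mL=12465/16936 → turn +1·90°
n=4: pose=(3,-5,N); sL=18/37, sR=18/41; mL=-36/1517, mR=1404/1517; mL+mR=1368/1517 → advance +1; mR−mL=1440/1517 → turn +1·90°
n=5: pose=(3,-4,W); sL=5/13, sR=45/89; mL=70/1157, mR=1030/1157; mL+mR=1100/1157 → advance +1; mR−mL=960/1157 → turn +1·90°
n=6: pose=(2,-4,S); sL=90/281, sR=18/53; mL=144/14893, mR=9828/14893; mL+mR=9972/14893 → advance +1; mR−mL=9684/14893 → turn +1·90°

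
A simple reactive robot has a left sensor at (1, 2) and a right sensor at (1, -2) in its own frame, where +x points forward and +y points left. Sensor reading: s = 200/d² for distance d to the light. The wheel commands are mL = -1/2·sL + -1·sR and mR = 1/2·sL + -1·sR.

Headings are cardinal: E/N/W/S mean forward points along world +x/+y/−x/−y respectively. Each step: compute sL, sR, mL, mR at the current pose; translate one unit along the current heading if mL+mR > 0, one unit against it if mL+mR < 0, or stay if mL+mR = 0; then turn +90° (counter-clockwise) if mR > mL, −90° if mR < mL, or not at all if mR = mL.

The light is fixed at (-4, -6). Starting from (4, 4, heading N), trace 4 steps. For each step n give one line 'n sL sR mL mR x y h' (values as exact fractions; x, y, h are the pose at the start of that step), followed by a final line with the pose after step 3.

n=0: pose=(4,4,N); sL=200/157, sR=200/221; mL=-53500/34697, mR=-9300/34697; mL+mR=-400/221 → advance -1; mR−mL=200/157 → turn +1·90°
n=1: pose=(4,3,W); sL=100/49, sR=20/17; mL=-1830/833, mR=-130/833; mL+mR=-40/17 → advance -1; mR−mL=100/49 → turn +1·90°
n=2: pose=(5,3,S); sL=40/37, sR=200/113; mL=-9660/4181, mR=-5140/4181; mL+mR=-400/113 → advance -1; mR−mL=40/37 → turn +1·90°
n=3: pose=(5,4,E); sL=50/61, sR=50/41; mL=-4075/2501, mR=-2025/2501; mL+mR=-100/41 → advance -1; mR−mL=50/61 → turn +1·90°

0 200/157 200/221 -53500/34697 -9300/34697 4 4 N
1 100/49 20/17 -1830/833 -130/833 4 3 W
2 40/37 200/113 -9660/4181 -5140/4181 5 3 S
3 50/61 50/41 -4075/2501 -2025/2501 5 4 E
final 4 4 N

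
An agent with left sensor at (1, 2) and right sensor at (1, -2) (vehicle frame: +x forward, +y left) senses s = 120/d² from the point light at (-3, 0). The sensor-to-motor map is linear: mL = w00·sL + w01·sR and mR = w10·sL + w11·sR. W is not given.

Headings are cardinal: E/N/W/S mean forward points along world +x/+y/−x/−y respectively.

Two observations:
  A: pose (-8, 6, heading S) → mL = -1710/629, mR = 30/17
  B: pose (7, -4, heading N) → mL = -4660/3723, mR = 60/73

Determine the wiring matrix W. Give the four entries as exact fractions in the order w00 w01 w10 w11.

-1 1/2 1/2 0

obs A: pose=(-8,6,S) → sL=60/17, sR=60/37, mL=-1710/629, mR=30/17
obs B: pose=(7,-4,N) → sL=120/73, sR=40/51, mL=-4660/3723, mR=60/73
sensor matrix S = [[60/17, 60/37], [120/73, 40/51]]; det S = 80000/780589
solve [mL_A; mL_B] = S·[w00; w01] and [mR_A; mR_B] = S·[w10; w11]:
  w00 = -1, w01 = 1/2, w10 = 1/2, w11 = 0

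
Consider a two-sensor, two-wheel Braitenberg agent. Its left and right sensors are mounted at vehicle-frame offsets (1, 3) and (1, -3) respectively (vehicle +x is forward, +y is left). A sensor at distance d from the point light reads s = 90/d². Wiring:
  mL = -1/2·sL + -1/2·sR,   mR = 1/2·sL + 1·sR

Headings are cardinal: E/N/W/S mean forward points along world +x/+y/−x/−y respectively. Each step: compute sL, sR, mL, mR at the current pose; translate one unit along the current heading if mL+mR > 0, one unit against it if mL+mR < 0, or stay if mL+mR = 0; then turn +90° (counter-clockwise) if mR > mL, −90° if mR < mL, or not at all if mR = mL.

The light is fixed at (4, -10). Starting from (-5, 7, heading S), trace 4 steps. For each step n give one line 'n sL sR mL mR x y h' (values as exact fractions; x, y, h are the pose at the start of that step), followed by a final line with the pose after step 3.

0 45/146 9/40 -1557/5840 1107/2920 -5 7 S
1 18/85 90/233 -5922/19805 9747/19805 -5 6 E
2 9/41 45/157 -1629/6437 5103/12874 -4 6 N
3 90/277 90/481 -34110/133237 46575/133237 -4 7 W
final -5 7 S

n=0: pose=(-5,7,S); sL=45/146, sR=9/40; mL=-1557/5840, mR=1107/2920; mL+mR=9/80 → advance +1; mR−mL=3771/5840 → turn +1·90°
n=1: pose=(-5,6,E); sL=18/85, sR=90/233; mL=-5922/19805, mR=9747/19805; mL+mR=45/233 → advance +1; mR−mL=15669/19805 → turn +1·90°
n=2: pose=(-4,6,N); sL=9/41, sR=45/157; mL=-1629/6437, mR=5103/12874; mL+mR=45/314 → advance +1; mR−mL=8361/12874 → turn +1·90°
n=3: pose=(-4,7,W); sL=90/277, sR=90/481; mL=-34110/133237, mR=46575/133237; mL+mR=45/481 → advance +1; mR−mL=80685/133237 → turn +1·90°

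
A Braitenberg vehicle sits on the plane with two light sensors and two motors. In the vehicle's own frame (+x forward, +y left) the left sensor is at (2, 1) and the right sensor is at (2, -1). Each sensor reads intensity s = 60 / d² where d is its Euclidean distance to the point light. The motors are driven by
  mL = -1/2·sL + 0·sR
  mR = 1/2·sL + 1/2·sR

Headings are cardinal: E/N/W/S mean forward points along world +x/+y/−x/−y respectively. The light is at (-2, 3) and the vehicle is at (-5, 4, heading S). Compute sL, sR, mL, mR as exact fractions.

left sensor world pos  = (-4, 2); dL² = 5
right sensor world pos = (-6, 2); dR² = 17
sL = 60/5 = 12
sR = 60/17 = 60/17
mL = -1/2·sL + 0·sR = -6
mR = 1/2·sL + 1/2·sR = 132/17

12 60/17 -6 132/17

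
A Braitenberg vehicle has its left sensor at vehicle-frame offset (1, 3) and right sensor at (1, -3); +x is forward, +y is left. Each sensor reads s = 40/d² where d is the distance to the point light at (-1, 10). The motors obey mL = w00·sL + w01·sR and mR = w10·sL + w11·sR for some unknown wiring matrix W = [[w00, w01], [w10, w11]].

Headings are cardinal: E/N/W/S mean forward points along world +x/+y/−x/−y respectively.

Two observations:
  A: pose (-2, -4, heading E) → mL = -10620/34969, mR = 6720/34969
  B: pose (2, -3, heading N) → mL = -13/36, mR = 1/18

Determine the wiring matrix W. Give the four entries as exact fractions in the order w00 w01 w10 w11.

-1/2 -1 1 -1

obs A: pose=(-2,-4,E) → sL=40/121, sR=40/289, mL=-10620/34969, mR=6720/34969
obs B: pose=(2,-3,N) → sL=5/18, sR=2/9, mL=-13/36, mR=1/18
sensor matrix S = [[40/121, 40/289], [5/18, 2/9]]; det S = 11020/314721
solve [mL_A; mL_B] = S·[w00; w01] and [mR_A; mR_B] = S·[w10; w11]:
  w00 = -1/2, w01 = -1, w10 = 1, w11 = -1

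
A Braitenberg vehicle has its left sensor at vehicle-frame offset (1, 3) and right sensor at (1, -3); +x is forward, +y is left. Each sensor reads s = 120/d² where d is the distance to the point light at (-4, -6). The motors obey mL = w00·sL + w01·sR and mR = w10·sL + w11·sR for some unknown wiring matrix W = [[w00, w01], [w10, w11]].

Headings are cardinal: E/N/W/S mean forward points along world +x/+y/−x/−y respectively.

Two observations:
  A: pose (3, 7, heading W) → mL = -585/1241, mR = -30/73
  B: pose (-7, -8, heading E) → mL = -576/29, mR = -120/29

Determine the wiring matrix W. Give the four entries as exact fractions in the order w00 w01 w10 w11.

-1 1 0 -1

obs A: pose=(3,7,W) → sL=15/17, sR=30/73, mL=-585/1241, mR=-30/73
obs B: pose=(-7,-8,E) → sL=24, sR=120/29, mL=-576/29, mR=-120/29
sensor matrix S = [[15/17, 30/73], [24, 120/29]]; det S = -223560/35989
solve [mL_A; mL_B] = S·[w00; w01] and [mR_A; mR_B] = S·[w10; w11]:
  w00 = -1, w01 = 1, w10 = 0, w11 = -1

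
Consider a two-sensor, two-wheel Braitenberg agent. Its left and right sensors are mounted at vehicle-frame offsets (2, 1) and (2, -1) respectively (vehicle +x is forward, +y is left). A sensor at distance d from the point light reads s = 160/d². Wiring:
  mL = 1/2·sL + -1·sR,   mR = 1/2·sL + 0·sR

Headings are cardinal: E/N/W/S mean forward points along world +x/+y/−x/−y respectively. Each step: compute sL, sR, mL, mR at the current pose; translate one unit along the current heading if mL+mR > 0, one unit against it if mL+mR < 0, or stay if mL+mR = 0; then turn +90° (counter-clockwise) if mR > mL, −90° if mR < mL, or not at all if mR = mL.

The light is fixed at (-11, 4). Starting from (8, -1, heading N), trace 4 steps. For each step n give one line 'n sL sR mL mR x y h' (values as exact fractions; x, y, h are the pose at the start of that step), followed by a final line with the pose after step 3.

n=0: pose=(8,-1,N); sL=160/333, sR=160/409; mL=-20560/136197, mR=80/333; mL+mR=12160/136197 → advance +1; mR−mL=160/409 → turn +1·90°
n=1: pose=(8,0,W); sL=80/157, sR=80/149; mL=-6600/23393, mR=40/157; mL+mR=-640/23393 → advance -1; mR−mL=80/149 → turn +1·90°
n=2: pose=(9,0,S); sL=160/477, sR=160/397; mL=-44560/189369, mR=80/477; mL+mR=-12800/189369 → advance -1; mR−mL=160/397 → turn +1·90°
n=3: pose=(9,1,E); sL=20/61, sR=8/25; mL=-238/1525, mR=10/61; mL+mR=12/1525 → advance +1; mR−mL=8/25 → turn +1·90°

0 160/333 160/409 -20560/136197 80/333 8 -1 N
1 80/157 80/149 -6600/23393 40/157 8 0 W
2 160/477 160/397 -44560/189369 80/477 9 0 S
3 20/61 8/25 -238/1525 10/61 9 1 E
final 10 1 N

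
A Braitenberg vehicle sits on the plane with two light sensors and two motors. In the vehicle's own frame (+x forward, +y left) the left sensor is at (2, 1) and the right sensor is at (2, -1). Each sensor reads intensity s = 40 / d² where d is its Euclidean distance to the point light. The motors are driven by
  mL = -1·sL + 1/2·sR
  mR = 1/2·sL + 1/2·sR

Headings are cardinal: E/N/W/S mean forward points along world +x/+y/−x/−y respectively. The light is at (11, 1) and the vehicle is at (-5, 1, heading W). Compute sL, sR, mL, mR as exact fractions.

left sensor world pos  = (-7, 0); dL² = 325
right sensor world pos = (-7, 2); dR² = 325
sL = 40/325 = 8/65
sR = 40/325 = 8/65
mL = -1·sL + 1/2·sR = -4/65
mR = 1/2·sL + 1/2·sR = 8/65

8/65 8/65 -4/65 8/65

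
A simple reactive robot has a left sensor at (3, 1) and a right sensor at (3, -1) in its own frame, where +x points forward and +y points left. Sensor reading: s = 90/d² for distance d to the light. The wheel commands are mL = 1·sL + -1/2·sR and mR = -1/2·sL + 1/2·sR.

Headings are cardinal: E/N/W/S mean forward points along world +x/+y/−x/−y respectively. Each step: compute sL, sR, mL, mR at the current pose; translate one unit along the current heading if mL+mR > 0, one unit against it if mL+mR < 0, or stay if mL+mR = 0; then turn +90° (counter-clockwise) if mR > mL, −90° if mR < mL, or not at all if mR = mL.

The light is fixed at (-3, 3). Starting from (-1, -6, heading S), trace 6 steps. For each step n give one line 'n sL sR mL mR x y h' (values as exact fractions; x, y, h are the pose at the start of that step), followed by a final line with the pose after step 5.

0 10/17 18/29 137/493 8/493 -1 -6 S
1 45/61 45/41 945/5002 450/2501 -1 -7 W
2 90/49 90/53 2565/2597 -180/2597 -2 -7 N
3 9/8 45/58 171/232 -81/464 -2 -6 E
4 10/17 18/29 137/493 8/493 -1 -6 S
5 45/61 45/41 945/5002 450/2501 -1 -7 W
final -2 -7 N

n=0: pose=(-1,-6,S); sL=10/17, sR=18/29; mL=137/493, mR=8/493; mL+mR=5/17 → advance +1; mR−mL=-129/493 → turn -1·90°
n=1: pose=(-1,-7,W); sL=45/61, sR=45/41; mL=945/5002, mR=450/2501; mL+mR=45/122 → advance +1; mR−mL=-45/5002 → turn -1·90°
n=2: pose=(-2,-7,N); sL=90/49, sR=90/53; mL=2565/2597, mR=-180/2597; mL+mR=45/49 → advance +1; mR−mL=-2745/2597 → turn -1·90°
n=3: pose=(-2,-6,E); sL=9/8, sR=45/58; mL=171/232, mR=-81/464; mL+mR=9/16 → advance +1; mR−mL=-423/464 → turn -1·90°
n=4: pose=(-1,-6,S); sL=10/17, sR=18/29; mL=137/493, mR=8/493; mL+mR=5/17 → advance +1; mR−mL=-129/493 → turn -1·90°
n=5: pose=(-1,-7,W); sL=45/61, sR=45/41; mL=945/5002, mR=450/2501; mL+mR=45/122 → advance +1; mR−mL=-45/5002 → turn -1·90°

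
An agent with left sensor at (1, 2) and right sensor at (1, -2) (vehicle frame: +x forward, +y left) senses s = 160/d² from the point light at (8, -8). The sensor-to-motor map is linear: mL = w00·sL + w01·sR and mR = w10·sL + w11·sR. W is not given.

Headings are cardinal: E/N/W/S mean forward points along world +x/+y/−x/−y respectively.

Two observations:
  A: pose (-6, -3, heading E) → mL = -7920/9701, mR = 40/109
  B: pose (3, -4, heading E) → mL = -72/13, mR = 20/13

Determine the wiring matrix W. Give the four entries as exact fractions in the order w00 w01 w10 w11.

-1/2 -1/2 1/2 0

obs A: pose=(-6,-3,E) → sL=80/109, sR=80/89, mL=-7920/9701, mR=40/109
obs B: pose=(3,-4,E) → sL=40/13, sR=8, mL=-72/13, mR=20/13
sensor matrix S = [[80/109, 80/89], [40/13, 8]]; det S = 391680/126113
solve [mL_A; mL_B] = S·[w00; w01] and [mR_A; mR_B] = S·[w10; w11]:
  w00 = -1/2, w01 = -1/2, w10 = 1/2, w11 = 0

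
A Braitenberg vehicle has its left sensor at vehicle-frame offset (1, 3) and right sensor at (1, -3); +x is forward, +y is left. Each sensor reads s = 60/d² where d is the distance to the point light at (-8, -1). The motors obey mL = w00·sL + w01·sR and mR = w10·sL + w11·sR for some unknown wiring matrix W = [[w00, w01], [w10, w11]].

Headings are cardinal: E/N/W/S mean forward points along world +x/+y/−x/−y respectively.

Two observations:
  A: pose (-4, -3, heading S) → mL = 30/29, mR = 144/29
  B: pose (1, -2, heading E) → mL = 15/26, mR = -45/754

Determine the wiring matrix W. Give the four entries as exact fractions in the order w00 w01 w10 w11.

obs A: pose=(-4,-3,S) → sL=30/29, sR=6, mL=30/29, mR=144/29
obs B: pose=(1,-2,E) → sL=15/26, sR=15/29, mL=15/26, mR=-45/754
sensor matrix S = [[30/29, 6], [15/26, 15/29]]; det S = -31995/10933
solve [mL_A; mL_B] = S·[w00; w01] and [mR_A; mR_B] = S·[w10; w11]:
  w00 = 1, w01 = 0, w10 = -1, w11 = 1

1 0 -1 1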